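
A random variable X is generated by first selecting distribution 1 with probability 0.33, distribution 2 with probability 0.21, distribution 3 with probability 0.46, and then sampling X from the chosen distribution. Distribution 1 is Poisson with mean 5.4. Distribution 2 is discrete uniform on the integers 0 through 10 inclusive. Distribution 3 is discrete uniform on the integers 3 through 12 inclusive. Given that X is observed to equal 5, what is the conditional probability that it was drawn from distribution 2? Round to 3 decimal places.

Likelihoods P(X=5 | ·): 1: 0.172821; 2: 0.0909091; 3: 0.1.
Posterior ∝ prior × likelihood. Numerator for 2: 0.21·0.0909091 = 0.0190909.
Normalizing constant: 0.33·0.172821 + 0.21·0.0909091 + 0.46·0.1 = 0.122122.
P(2 | observation) = 0.0190909 / 0.122122 = 0.156327.

0.156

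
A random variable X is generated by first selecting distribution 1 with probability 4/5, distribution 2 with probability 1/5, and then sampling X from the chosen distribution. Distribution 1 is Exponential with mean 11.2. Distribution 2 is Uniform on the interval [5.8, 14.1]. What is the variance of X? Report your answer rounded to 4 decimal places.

Per component, 1: μ=11.2, E[X²]=250.88; 2: μ=9.95, E[X²]=104.743.
E[X] = 0.8·11.2 + 0.2·9.95 = 10.95.
E[X²] = 0.8·250.88 + 0.2·104.743 = 221.653.
Var(X) = E[X²] − (E[X])² = 221.653 − 119.902 = 101.75.

101.7502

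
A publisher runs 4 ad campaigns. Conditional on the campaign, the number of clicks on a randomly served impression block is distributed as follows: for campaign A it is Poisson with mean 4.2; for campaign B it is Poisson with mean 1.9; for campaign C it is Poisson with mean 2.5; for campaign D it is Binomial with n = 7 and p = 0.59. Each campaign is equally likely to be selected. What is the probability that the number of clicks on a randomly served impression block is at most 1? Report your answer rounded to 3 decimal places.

0.205

Conditional on each campaign, P(X ≤ 1): A: 0.077977; B: 0.433749; C: 0.287297; D: 0.0215655.
By total probability, P(X ≤ 1) = 0.25·0.077977 + 0.25·0.433749 + 0.25·0.287297 + 0.25·0.0215655 = 0.205147.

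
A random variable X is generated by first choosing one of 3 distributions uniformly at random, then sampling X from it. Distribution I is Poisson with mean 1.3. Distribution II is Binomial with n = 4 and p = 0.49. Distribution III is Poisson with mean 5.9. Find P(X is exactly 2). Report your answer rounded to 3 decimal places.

Conditional on each component, P(X = 2): I: 0.230289; II: 0.3747; III: 0.04768.
By total probability, P(X = 2) = 0.333333·0.230289 + 0.333333·0.3747 + 0.333333·0.04768 = 0.217556.

0.218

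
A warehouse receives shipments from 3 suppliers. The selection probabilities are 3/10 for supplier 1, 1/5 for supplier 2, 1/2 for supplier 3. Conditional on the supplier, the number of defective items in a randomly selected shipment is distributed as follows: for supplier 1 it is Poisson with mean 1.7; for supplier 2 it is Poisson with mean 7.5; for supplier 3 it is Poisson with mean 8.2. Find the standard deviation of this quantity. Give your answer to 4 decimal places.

3.8098

Per component, 1: μ=1.7, E[X²]=4.59; 2: μ=7.5, E[X²]=63.75; 3: μ=8.2, E[X²]=75.44.
E[X] = 0.3·1.7 + 0.2·7.5 + 0.5·8.2 = 6.11.
E[X²] = 0.3·4.59 + 0.2·63.75 + 0.5·75.44 = 51.847.
Var(X) = E[X²] − (E[X])² = 51.847 − 37.3321 = 14.5149.
SD(X) = √14.5149 = 3.80984.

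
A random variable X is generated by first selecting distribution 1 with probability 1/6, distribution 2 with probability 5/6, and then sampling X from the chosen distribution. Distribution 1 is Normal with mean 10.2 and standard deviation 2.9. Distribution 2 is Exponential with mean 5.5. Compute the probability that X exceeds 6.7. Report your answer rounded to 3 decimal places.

0.394

Conditional on each component, P(X > 6.7): 1: 0.886264; 2: 0.295767.
By total probability, P(X > 6.7) = 0.166667·0.886264 + 0.833333·0.295767 = 0.394184.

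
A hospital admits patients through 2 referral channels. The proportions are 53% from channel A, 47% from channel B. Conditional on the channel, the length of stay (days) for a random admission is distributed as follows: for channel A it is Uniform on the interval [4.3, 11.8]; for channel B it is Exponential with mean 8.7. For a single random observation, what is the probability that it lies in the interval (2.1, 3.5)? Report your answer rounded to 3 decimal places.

0.055

Conditional on each channel, P(2.1 < X < 3.5): A: 0; B: 0.116763.
By total probability, P(2.1 < X < 3.5) = 0.53·0 + 0.47·0.116763 = 0.0548785.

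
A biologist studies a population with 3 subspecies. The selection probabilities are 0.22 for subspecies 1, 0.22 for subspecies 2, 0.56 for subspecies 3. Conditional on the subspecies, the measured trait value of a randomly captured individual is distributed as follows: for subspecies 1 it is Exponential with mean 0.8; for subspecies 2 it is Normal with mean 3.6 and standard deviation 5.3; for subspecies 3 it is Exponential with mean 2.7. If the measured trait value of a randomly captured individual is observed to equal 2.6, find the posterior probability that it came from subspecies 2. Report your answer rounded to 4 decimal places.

Likelihoods f(2.6 | ·): 1: 0.0484678; 2: 0.0739441; 3: 0.141393.
Posterior ∝ prior × likelihood. Numerator for 2: 0.22·0.0739441 = 0.0162677.
Normalizing constant: 0.22·0.0484678 + 0.22·0.0739441 + 0.56·0.141393 = 0.10611.
P(2 | observation) = 0.0162677 / 0.10611 = 0.153309.

0.1533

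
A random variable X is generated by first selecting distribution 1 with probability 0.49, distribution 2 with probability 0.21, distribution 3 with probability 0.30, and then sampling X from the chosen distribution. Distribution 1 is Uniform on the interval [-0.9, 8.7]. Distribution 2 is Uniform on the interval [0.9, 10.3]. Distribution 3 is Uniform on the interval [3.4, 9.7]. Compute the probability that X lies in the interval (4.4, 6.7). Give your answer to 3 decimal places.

Conditional on each component, P(4.4 < X < 6.7): 1: 0.239583; 2: 0.244681; 3: 0.365079.
By total probability, P(4.4 < X < 6.7) = 0.49·0.239583 + 0.21·0.244681 + 0.3·0.365079 = 0.278303.

0.278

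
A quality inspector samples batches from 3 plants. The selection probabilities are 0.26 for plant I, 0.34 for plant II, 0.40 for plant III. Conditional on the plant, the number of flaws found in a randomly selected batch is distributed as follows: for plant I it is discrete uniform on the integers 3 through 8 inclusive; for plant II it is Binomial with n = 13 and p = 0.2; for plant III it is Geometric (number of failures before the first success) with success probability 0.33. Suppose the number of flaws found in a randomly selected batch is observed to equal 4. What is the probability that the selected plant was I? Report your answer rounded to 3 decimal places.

0.355

Likelihoods P(X=4 | ·): I: 0.166667; II: 0.153545; III: 0.0664987.
Posterior ∝ prior × likelihood. Numerator for I: 0.26·0.166667 = 0.0433333.
Normalizing constant: 0.26·0.166667 + 0.34·0.153545 + 0.4·0.0664987 = 0.122138.
P(I | observation) = 0.0433333 / 0.122138 = 0.35479.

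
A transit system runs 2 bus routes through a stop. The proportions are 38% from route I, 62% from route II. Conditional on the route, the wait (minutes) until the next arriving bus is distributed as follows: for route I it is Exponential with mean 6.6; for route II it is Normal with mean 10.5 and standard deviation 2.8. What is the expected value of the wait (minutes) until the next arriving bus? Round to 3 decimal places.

9.018

Component means — I: 6.6; II: 10.5.
E[X] = 0.38·6.6 + 0.62·10.5 = 9.018.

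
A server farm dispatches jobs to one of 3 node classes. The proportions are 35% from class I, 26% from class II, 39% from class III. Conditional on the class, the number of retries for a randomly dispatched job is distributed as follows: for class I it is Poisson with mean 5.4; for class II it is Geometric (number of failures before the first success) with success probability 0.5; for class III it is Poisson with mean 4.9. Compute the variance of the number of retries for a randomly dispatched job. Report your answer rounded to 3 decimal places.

7.659

Per component, I: μ=5.4, E[X²]=34.56; II: μ=1, E[X²]=3; III: μ=4.9, E[X²]=28.91.
E[X] = 0.35·5.4 + 0.26·1 + 0.39·4.9 = 4.061.
E[X²] = 0.35·34.56 + 0.26·3 + 0.39·28.91 = 24.1509.
Var(X) = E[X²] − (E[X])² = 24.1509 − 16.4917 = 7.65918.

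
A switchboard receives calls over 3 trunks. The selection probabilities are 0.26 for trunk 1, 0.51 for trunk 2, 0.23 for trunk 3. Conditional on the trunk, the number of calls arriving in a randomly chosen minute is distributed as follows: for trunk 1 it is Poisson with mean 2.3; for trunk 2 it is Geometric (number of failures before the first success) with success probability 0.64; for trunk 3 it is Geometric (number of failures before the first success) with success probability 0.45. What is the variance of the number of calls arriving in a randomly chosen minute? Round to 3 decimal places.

2.192

Per component, 1: μ=2.3, E[X²]=7.59; 2: μ=0.5625, E[X²]=1.19531; 3: μ=1.22222, E[X²]=4.20988.
E[X] = 0.26·2.3 + 0.51·0.5625 + 0.23·1.22222 = 1.16599.
E[X²] = 0.26·7.59 + 0.51·1.19531 + 0.23·4.20988 = 3.55128.
Var(X) = E[X²] − (E[X])² = 3.55128 − 1.35952 = 2.19176.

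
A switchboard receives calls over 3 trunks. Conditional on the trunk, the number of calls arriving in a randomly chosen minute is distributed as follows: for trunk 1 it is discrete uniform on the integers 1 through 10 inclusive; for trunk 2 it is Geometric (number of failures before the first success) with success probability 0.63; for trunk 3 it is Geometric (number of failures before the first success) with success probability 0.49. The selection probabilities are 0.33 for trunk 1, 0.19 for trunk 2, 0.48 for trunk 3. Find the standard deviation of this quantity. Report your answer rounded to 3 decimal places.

Per component, 1: μ=5.5, E[X²]=38.5; 2: μ=0.587302, E[X²]=1.27715; 3: μ=1.04082, E[X²]=3.20741.
E[X] = 0.33·5.5 + 0.19·0.587302 + 0.48·1.04082 = 2.42618.
E[X²] = 0.33·38.5 + 0.19·1.27715 + 0.48·3.20741 = 14.4872.
Var(X) = E[X²] − (E[X])² = 14.4872 − 5.88635 = 8.60087.
SD(X) = √8.60087 = 2.93272.

2.933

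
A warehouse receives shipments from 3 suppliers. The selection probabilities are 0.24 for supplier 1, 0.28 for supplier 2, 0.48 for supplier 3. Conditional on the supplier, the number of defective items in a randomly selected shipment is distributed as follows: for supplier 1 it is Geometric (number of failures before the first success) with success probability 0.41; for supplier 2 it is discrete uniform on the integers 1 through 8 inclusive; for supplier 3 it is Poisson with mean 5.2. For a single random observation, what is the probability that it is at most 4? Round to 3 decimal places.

Conditional on each supplier, P(X ≤ 4): 1: 0.928508; 2: 0.5; 3: 0.406128.
By total probability, P(X ≤ 4) = 0.24·0.928508 + 0.28·0.5 + 0.48·0.406128 = 0.557783.

0.558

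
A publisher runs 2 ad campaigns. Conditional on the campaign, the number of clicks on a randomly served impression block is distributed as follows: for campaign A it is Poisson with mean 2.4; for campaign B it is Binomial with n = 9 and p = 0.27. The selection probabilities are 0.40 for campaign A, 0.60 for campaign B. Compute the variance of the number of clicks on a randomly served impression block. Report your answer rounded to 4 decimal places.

Per component, A: μ=2.4, E[X²]=8.16; B: μ=2.43, E[X²]=7.6788.
E[X] = 0.4·2.4 + 0.6·2.43 = 2.418.
E[X²] = 0.4·8.16 + 0.6·7.6788 = 7.87128.
Var(X) = E[X²] − (E[X])² = 7.87128 − 5.84672 = 2.02456.

2.0246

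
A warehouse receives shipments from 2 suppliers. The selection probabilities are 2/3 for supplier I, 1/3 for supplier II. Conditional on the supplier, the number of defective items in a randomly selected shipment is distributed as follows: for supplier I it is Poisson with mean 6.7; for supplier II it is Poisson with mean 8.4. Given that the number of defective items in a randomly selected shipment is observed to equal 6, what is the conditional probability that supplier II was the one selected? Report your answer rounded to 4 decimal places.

0.2618

Likelihoods P(X=6 | ·): I: 0.154648; II: 0.109716.
Posterior ∝ prior × likelihood. Numerator for II: 0.333333·0.109716 = 0.036572.
Normalizing constant: 0.666667·0.154648 + 0.333333·0.109716 = 0.13967.
P(II | observation) = 0.036572 / 0.13967 = 0.261845.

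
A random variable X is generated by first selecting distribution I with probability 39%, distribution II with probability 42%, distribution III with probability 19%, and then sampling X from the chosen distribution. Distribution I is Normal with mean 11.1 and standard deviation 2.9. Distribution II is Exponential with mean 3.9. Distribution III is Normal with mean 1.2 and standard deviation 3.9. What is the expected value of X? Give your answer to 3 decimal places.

6.195

Component means — I: 11.1; II: 3.9; III: 1.2.
E[X] = 0.39·11.1 + 0.42·3.9 + 0.19·1.2 = 6.195.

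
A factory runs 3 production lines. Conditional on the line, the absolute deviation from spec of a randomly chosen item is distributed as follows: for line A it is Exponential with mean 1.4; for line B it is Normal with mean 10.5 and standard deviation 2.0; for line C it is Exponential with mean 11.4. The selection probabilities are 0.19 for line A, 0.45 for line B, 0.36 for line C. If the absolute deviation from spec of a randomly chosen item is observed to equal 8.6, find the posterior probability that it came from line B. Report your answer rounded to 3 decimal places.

Likelihoods f(8.6 | ·): A: 0.00153484; B: 0.12703; C: 0.0412543.
Posterior ∝ prior × likelihood. Numerator for B: 0.45·0.12703 = 0.0571633.
Normalizing constant: 0.19·0.00153484 + 0.45·0.12703 + 0.36·0.0412543 = 0.0723065.
P(B | observation) = 0.0571633 / 0.0723065 = 0.79057.

0.791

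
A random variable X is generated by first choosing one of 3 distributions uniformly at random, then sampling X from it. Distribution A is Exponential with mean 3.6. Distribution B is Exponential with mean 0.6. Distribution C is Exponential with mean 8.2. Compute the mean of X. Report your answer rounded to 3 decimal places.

4.133

Component means — A: 3.6; B: 0.6; C: 8.2.
E[X] = 0.333333·3.6 + 0.333333·0.6 + 0.333333·8.2 = 4.13333.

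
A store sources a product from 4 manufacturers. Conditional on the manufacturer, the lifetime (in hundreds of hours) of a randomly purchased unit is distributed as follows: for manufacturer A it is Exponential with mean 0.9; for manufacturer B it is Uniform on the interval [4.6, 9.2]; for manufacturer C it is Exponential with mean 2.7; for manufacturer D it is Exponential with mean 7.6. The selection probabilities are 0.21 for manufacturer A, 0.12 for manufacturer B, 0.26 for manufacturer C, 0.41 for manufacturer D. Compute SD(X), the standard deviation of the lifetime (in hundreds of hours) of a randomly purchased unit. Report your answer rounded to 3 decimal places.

5.835

Per component, A: μ=0.9, E[X²]=1.62; B: μ=6.9, E[X²]=49.3733; C: μ=2.7, E[X²]=14.58; D: μ=7.6, E[X²]=115.52.
E[X] = 0.21·0.9 + 0.12·6.9 + 0.26·2.7 + 0.41·7.6 = 4.835.
E[X²] = 0.21·1.62 + 0.12·49.3733 + 0.26·14.58 + 0.41·115.52 = 57.419.
Var(X) = E[X²] − (E[X])² = 57.419 − 23.3772 = 34.0418.
SD(X) = √34.0418 = 5.83453.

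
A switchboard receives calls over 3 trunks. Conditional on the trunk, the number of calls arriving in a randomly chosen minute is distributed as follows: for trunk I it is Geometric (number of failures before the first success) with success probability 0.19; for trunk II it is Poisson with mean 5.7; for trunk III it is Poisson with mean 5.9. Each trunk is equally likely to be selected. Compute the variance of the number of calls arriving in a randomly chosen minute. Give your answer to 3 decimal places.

Per component, I: μ=4.26316, E[X²]=40.6122; II: μ=5.7, E[X²]=38.19; III: μ=5.9, E[X²]=40.71.
E[X] = 0.333333·4.26316 + 0.333333·5.7 + 0.333333·5.9 = 5.28772.
E[X²] = 0.333333·40.6122 + 0.333333·38.19 + 0.333333·40.71 = 39.8374.
Var(X) = E[X²] − (E[X])² = 39.8374 − 27.96 = 11.8774.

11.877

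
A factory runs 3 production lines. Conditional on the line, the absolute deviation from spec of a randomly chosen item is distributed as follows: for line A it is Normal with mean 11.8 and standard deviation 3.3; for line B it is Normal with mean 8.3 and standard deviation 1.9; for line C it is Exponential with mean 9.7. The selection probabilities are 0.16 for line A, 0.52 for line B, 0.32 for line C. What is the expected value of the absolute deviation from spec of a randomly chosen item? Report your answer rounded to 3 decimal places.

Component means — A: 11.8; B: 8.3; C: 9.7.
E[X] = 0.16·11.8 + 0.52·8.3 + 0.32·9.7 = 9.308.

9.308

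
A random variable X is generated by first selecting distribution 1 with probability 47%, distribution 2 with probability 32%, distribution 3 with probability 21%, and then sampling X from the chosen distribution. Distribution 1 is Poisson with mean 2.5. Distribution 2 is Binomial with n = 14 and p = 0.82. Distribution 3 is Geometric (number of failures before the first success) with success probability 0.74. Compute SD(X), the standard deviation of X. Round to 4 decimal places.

Per component, 1: μ=2.5, E[X²]=8.75; 2: μ=11.48, E[X²]=133.857; 3: μ=0.351351, E[X²]=0.598247.
E[X] = 0.47·2.5 + 0.32·11.48 + 0.21·0.351351 = 4.92238.
E[X²] = 0.47·8.75 + 0.32·133.857 + 0.21·0.598247 = 47.0723.
Var(X) = E[X²] − (E[X])² = 47.0723 − 24.2299 = 22.8424.
SD(X) = √22.8424 = 4.77938.

4.7794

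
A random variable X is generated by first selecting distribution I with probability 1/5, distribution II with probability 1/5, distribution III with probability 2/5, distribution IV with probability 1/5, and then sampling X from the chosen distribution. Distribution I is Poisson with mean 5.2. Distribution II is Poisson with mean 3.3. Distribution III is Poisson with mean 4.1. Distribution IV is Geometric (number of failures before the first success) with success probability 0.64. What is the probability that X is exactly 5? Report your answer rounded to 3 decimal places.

Conditional on each component, P(X = 5): I: 0.174785; II: 0.120286; III: 0.160004; IV: 0.00386984.
By total probability, P(X = 5) = 0.2·0.174785 + 0.2·0.120286 + 0.4·0.160004 + 0.2·0.00386984 = 0.12379.

0.124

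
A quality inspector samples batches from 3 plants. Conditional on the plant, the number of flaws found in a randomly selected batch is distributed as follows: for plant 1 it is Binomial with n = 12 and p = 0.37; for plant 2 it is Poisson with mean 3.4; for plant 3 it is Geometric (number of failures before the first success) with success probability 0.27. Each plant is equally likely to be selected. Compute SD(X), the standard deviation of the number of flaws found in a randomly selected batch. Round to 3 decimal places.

Per component, 1: μ=4.44, E[X²]=22.5108; 2: μ=3.4, E[X²]=14.96; 3: μ=2.7037, E[X²]=17.3237.
E[X] = 0.333333·4.44 + 0.333333·3.4 + 0.333333·2.7037 = 3.51457.
E[X²] = 0.333333·22.5108 + 0.333333·14.96 + 0.333333·17.3237 = 18.2648.
Var(X) = E[X²] − (E[X])² = 18.2648 − 12.3522 = 5.91266.
SD(X) = √5.91266 = 2.4316.

2.432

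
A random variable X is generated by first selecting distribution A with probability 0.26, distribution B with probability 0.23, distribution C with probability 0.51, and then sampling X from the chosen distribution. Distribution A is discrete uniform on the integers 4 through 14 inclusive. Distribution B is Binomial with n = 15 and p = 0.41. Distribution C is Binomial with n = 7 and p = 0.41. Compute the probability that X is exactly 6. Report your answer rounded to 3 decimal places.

0.081

Conditional on each component, P(X = 6): A: 0.0909091; B: 0.205956; C: 0.0196179.
By total probability, P(X = 6) = 0.26·0.0909091 + 0.23·0.205956 + 0.51·0.0196179 = 0.0810115.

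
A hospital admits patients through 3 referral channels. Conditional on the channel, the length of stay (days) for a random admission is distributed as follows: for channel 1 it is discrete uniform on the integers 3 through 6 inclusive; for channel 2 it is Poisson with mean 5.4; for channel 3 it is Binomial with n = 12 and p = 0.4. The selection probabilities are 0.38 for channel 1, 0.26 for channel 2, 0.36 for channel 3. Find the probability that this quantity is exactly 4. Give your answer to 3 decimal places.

Conditional on each channel, P(X = 4): 1: 0.25; 2: 0.16002; 3: 0.212841.
By total probability, P(X = 4) = 0.38·0.25 + 0.26·0.16002 + 0.36·0.212841 = 0.213228.

0.213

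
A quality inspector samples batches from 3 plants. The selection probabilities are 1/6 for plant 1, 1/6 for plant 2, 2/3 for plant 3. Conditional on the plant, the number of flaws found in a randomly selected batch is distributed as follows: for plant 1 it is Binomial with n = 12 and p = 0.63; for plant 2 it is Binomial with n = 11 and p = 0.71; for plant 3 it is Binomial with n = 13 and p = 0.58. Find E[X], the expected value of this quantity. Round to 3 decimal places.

7.588

Component means — 1: 7.56; 2: 7.81; 3: 7.54.
E[X] = 0.166667·7.56 + 0.166667·7.81 + 0.666667·7.54 = 7.58833.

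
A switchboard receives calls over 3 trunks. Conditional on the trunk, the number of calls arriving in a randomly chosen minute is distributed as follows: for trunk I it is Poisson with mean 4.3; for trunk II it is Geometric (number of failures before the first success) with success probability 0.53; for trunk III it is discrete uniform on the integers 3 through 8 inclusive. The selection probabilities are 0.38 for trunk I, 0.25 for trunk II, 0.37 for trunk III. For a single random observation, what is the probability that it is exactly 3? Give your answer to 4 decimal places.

0.1437

Conditional on each trunk, P(X = 3): I: 0.179799; II: 0.0550262; III: 0.166667.
By total probability, P(X = 3) = 0.38·0.179799 + 0.25·0.0550262 + 0.37·0.166667 = 0.143747.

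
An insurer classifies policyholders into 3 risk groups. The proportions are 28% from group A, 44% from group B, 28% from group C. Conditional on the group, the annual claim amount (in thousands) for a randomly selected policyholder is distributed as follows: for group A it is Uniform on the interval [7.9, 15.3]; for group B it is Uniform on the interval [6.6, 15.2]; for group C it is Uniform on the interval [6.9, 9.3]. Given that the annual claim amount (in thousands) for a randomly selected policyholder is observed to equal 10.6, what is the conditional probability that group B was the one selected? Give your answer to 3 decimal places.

0.575

Likelihoods f(10.6 | ·): A: 0.135135; B: 0.116279; C: 0.
Posterior ∝ prior × likelihood. Numerator for B: 0.44·0.116279 = 0.0511628.
Normalizing constant: 0.28·0.135135 + 0.44·0.116279 + 0.28·0 = 0.0890006.
P(B | observation) = 0.0511628 / 0.0890006 = 0.574859.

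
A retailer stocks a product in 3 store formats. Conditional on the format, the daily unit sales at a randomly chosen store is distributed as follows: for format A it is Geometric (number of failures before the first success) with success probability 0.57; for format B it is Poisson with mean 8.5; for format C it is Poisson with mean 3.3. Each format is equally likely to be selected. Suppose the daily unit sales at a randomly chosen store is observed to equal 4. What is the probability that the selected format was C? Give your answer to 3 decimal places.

0.741

Likelihoods P(X=4 | ·): A: 0.0194872; B: 0.0442549; C: 0.182252.
Posterior ∝ prior × likelihood. Numerator for C: 0.333333·0.182252 = 0.0607507.
Normalizing constant: 0.333333·0.0194872 + 0.333333·0.0442549 + 0.333333·0.182252 = 0.0819981.
P(C | observation) = 0.0607507 / 0.0819981 = 0.74088.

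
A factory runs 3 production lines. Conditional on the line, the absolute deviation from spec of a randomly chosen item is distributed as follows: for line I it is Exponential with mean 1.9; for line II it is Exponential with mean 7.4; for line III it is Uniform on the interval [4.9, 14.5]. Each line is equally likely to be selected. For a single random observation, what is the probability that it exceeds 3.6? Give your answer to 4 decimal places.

Conditional on each line, P(X > 3.6): I: 0.150358; II: 0.614783; III: 1.
By total probability, P(X > 3.6) = 0.333333·0.150358 + 0.333333·0.614783 + 0.333333·1 = 0.58838.

0.5884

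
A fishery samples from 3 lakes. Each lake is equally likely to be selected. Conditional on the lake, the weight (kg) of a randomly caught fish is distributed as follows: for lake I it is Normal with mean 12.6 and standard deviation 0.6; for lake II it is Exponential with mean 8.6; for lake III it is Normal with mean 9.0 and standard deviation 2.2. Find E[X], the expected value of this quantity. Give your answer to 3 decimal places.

10.067

Component means — I: 12.6; II: 8.6; III: 9.
E[X] = 0.333333·12.6 + 0.333333·8.6 + 0.333333·9 = 10.0667.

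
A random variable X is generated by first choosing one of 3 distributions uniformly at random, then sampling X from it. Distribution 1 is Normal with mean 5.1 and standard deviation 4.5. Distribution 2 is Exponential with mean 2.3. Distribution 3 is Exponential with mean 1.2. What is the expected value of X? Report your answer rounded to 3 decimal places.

Component means — 1: 5.1; 2: 2.3; 3: 1.2.
E[X] = 0.333333·5.1 + 0.333333·2.3 + 0.333333·1.2 = 2.86667.

2.867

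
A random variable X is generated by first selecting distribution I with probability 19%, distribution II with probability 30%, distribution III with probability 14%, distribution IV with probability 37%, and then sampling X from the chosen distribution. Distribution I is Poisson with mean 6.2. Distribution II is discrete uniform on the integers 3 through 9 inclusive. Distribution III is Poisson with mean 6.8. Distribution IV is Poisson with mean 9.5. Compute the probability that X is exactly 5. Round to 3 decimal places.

0.109

Conditional on each component, P(X = 5): I: 0.154936; II: 0.142857; III: 0.134946; IV: 0.0482658.
By total probability, P(X = 5) = 0.19·0.154936 + 0.3·0.142857 + 0.14·0.134946 + 0.37·0.0482658 = 0.109046.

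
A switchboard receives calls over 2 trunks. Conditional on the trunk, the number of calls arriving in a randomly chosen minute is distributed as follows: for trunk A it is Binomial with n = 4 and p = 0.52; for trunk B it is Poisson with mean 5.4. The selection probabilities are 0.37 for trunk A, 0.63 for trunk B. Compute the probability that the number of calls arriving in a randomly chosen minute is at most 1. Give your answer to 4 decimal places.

Conditional on each trunk, P(X ≤ 1): A: 0.283116; B: 0.0289061.
By total probability, P(X ≤ 1) = 0.37·0.283116 + 0.63·0.0289061 = 0.122964.

0.1230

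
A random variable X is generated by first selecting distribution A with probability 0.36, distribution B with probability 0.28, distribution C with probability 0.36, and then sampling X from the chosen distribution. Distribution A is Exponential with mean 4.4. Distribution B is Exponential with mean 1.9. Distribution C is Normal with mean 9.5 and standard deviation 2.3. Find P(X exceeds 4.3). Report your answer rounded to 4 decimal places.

0.5203

Conditional on each component, P(X > 4.3): A: 0.376336; B: 0.104021; C: 0.988116.
By total probability, P(X > 4.3) = 0.36·0.376336 + 0.28·0.104021 + 0.36·0.988116 = 0.520329.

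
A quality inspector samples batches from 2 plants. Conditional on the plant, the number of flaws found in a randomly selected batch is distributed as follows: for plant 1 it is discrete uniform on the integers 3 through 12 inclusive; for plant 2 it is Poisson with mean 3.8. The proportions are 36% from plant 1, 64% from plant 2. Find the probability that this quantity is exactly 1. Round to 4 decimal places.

Conditional on each plant, P(X = 1): 1: 0; 2: 0.0850089.
By total probability, P(X = 1) = 0.36·0 + 0.64·0.0850089 = 0.0544057.

0.0544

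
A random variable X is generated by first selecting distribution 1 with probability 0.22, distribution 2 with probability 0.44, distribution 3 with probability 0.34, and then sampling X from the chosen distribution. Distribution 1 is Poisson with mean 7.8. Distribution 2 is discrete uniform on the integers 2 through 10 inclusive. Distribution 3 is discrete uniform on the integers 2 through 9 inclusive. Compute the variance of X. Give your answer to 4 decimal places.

Per component, 1: μ=7.8, E[X²]=68.64; 2: μ=6, E[X²]=42.6667; 3: μ=5.5, E[X²]=35.5.
E[X] = 0.22·7.8 + 0.44·6 + 0.34·5.5 = 6.226.
E[X²] = 0.22·68.64 + 0.44·42.6667 + 0.34·35.5 = 45.9441.
Var(X) = E[X²] − (E[X])² = 45.9441 − 38.7631 = 7.18106.

7.1811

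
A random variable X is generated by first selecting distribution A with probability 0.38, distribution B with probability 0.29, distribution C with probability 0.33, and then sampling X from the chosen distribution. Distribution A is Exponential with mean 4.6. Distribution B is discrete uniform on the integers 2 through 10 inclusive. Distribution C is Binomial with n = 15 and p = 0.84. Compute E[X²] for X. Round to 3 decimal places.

For each component E[X²] = Var + (mean)², giving A: 42.32; B: 42.6667; C: 160.776.
Overall E[X²] = 0.38·42.32 + 0.29·42.6667 + 0.33·160.776 = 81.511.

81.511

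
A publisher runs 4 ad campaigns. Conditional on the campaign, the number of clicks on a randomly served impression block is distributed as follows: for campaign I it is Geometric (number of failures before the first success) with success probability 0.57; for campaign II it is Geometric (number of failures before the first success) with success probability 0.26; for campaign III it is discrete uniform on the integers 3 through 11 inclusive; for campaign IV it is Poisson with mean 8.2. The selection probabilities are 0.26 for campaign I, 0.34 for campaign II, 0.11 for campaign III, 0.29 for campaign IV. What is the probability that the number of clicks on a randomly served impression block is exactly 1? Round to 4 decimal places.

0.1298

Conditional on each campaign, P(X = 1): I: 0.2451; II: 0.1924; III: 0; IV: 0.00225216.
By total probability, P(X = 1) = 0.26·0.2451 + 0.34·0.1924 + 0.11·0 + 0.29·0.00225216 = 0.129795.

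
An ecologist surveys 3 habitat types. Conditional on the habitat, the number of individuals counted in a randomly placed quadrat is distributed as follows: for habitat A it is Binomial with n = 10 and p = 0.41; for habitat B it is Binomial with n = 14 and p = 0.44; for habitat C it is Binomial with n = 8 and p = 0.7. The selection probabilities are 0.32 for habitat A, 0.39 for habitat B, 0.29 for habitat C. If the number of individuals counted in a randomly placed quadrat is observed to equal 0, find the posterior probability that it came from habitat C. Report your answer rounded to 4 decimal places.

Likelihoods P(X=0 | ·): A: 0.00511117; B: 0.000298286; C: 6.561e-05.
Posterior ∝ prior × likelihood. Numerator for C: 0.29·6.561e-05 = 1.90269e-05.
Normalizing constant: 0.32·0.00511117 + 0.39·0.000298286 + 0.29·6.561e-05 = 0.00177093.
P(C | observation) = 1.90269e-05 / 0.00177093 = 0.010744.

0.0107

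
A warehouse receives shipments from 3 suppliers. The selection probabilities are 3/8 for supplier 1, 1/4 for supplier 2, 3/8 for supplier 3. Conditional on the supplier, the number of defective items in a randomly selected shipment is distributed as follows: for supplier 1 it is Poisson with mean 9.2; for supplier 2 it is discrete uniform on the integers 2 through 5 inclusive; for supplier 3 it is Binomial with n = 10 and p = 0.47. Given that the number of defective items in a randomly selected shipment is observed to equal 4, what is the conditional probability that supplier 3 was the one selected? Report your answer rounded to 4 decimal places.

0.5357

Likelihoods P(X=4 | ·): 1: 0.03016; 2: 0.25; 3: 0.227126.
Posterior ∝ prior × likelihood. Numerator for 3: 0.375·0.227126 = 0.0851721.
Normalizing constant: 0.375·0.03016 + 0.25·0.25 + 0.375·0.227126 = 0.158982.
P(3 | observation) = 0.0851721 / 0.158982 = 0.535734.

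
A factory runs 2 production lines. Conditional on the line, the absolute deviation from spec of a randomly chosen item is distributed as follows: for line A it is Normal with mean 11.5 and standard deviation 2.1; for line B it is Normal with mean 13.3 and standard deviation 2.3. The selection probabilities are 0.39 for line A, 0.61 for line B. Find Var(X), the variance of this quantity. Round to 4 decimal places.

5.7176

Per component, A: μ=11.5, E[X²]=136.66; B: μ=13.3, E[X²]=182.18.
E[X] = 0.39·11.5 + 0.61·13.3 = 12.598.
E[X²] = 0.39·136.66 + 0.61·182.18 = 164.427.
Var(X) = E[X²] − (E[X])² = 164.427 − 158.71 = 5.7176.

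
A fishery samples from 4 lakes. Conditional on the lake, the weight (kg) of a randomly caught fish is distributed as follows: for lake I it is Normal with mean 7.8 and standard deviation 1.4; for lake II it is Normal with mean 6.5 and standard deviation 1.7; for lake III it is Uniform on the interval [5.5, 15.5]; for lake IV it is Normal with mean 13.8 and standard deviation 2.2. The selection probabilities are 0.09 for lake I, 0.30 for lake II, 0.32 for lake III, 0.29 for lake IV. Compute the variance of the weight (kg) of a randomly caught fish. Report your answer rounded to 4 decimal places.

13.4917

Per component, I: μ=7.8, E[X²]=62.8; II: μ=6.5, E[X²]=45.14; III: μ=10.5, E[X²]=118.583; IV: μ=13.8, E[X²]=195.28.
E[X] = 0.09·7.8 + 0.3·6.5 + 0.32·10.5 + 0.29·13.8 = 10.014.
E[X²] = 0.09·62.8 + 0.3·45.14 + 0.32·118.583 + 0.29·195.28 = 113.772.
Var(X) = E[X²] − (E[X])² = 113.772 − 100.28 = 13.4917.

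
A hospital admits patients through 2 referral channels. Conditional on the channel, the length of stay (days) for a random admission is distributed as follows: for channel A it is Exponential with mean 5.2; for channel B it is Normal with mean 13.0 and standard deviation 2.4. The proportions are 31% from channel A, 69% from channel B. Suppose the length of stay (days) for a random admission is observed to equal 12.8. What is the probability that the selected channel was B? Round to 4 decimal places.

Likelihoods f(12.8 | ·): A: 0.0164045; B: 0.16565.
Posterior ∝ prior × likelihood. Numerator for B: 0.69·0.16565 = 0.114298.
Normalizing constant: 0.31·0.0164045 + 0.69·0.16565 = 0.119384.
P(B | observation) = 0.114298 / 0.119384 = 0.957403.

0.9574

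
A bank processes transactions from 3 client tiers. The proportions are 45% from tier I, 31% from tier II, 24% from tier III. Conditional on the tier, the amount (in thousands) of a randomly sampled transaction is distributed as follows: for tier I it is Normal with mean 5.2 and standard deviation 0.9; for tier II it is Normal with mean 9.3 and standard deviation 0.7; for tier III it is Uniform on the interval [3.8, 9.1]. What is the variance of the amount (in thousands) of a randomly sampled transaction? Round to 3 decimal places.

4.196

Per component, I: μ=5.2, E[X²]=27.85; II: μ=9.3, E[X²]=86.98; III: μ=6.45, E[X²]=43.9433.
E[X] = 0.45·5.2 + 0.31·9.3 + 0.24·6.45 = 6.771.
E[X²] = 0.45·27.85 + 0.31·86.98 + 0.24·43.9433 = 50.0427.
Var(X) = E[X²] − (E[X])² = 50.0427 − 45.8464 = 4.19626.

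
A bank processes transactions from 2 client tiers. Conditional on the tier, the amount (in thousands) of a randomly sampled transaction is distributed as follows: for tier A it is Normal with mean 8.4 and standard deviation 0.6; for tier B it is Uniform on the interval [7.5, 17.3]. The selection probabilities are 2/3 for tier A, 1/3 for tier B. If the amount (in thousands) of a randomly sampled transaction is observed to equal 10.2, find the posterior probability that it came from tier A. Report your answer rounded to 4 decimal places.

0.1265

Likelihoods f(10.2 | ·): A: 0.00738641; B: 0.102041.
Posterior ∝ prior × likelihood. Numerator for A: 0.666667·0.00738641 = 0.00492428.
Normalizing constant: 0.666667·0.00738641 + 0.333333·0.102041 = 0.0389379.
P(A | observation) = 0.00492428 / 0.0389379 = 0.126465.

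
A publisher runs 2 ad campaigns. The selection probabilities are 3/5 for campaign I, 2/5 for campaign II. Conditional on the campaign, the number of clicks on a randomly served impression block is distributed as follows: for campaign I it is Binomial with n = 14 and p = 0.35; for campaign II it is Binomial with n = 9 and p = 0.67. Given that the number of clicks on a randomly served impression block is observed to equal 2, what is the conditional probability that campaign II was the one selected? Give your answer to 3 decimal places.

Likelihoods P(X=2 | ·): I: 0.0634071; II: 0.00688731.
Posterior ∝ prior × likelihood. Numerator for II: 0.4·0.00688731 = 0.00275492.
Normalizing constant: 0.6·0.0634071 + 0.4·0.00688731 = 0.0407992.
P(II | observation) = 0.00275492 / 0.0407992 = 0.067524.

0.068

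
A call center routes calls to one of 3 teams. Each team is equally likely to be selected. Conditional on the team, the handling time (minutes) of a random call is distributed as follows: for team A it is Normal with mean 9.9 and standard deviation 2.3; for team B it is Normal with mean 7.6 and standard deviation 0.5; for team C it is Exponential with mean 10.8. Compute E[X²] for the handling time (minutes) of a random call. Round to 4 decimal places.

For each component E[X²] = Var + (mean)², giving A: 103.3; B: 58.01; C: 233.28.
Overall E[X²] = 0.333333·103.3 + 0.333333·58.01 + 0.333333·233.28 = 131.53.

131.5300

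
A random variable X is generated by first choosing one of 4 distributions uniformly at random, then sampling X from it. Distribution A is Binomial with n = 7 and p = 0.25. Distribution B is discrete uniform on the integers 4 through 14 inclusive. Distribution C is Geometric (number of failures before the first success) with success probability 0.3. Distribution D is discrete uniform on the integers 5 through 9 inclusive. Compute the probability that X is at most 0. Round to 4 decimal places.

Conditional on each component, P(X ≤ 0): A: 0.133484; B: 0; C: 0.3; D: 0.
By total probability, P(X ≤ 0) = 0.25·0.133484 + 0.25·0 + 0.25·0.3 + 0.25·0 = 0.108371.

0.1084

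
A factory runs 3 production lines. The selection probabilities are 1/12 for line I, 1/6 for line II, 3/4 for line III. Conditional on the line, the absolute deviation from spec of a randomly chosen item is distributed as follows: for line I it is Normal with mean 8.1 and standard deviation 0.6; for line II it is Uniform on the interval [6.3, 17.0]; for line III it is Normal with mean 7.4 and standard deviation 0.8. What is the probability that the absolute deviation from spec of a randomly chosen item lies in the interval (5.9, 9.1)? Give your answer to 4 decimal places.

0.8376

Conditional on each line, P(5.9 < X < 9.1): I: 0.952087; II: 0.261682; III: 0.95281.
By total probability, P(5.9 < X < 9.1) = 0.0833333·0.952087 + 0.166667·0.261682 + 0.75·0.95281 = 0.837562.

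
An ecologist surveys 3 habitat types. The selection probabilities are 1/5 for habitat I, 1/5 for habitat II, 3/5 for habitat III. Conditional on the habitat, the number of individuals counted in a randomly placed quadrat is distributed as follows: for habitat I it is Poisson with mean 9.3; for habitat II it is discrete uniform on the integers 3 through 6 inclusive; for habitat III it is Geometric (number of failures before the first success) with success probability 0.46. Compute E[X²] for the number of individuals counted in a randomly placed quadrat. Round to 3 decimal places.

For each component E[X²] = Var + (mean)², giving I: 95.79; II: 21.5; III: 3.93006.
Overall E[X²] = 0.2·95.79 + 0.2·21.5 + 0.6·3.93006 = 25.816.

25.816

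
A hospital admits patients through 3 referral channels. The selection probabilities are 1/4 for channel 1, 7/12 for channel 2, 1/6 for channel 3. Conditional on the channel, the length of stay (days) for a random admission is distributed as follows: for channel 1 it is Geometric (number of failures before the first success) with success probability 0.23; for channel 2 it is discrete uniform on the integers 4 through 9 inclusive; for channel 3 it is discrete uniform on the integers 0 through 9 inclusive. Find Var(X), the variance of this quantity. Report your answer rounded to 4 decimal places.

8.6086

Per component, 1: μ=3.34783, E[X²]=25.7637; 2: μ=6.5, E[X²]=45.1667; 3: μ=4.5, E[X²]=28.5.
E[X] = 0.25·3.34783 + 0.583333·6.5 + 0.166667·4.5 = 5.37862.
E[X²] = 0.25·25.7637 + 0.583333·45.1667 + 0.166667·28.5 = 37.5381.
Var(X) = E[X²] − (E[X])² = 37.5381 − 28.9296 = 8.60856.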